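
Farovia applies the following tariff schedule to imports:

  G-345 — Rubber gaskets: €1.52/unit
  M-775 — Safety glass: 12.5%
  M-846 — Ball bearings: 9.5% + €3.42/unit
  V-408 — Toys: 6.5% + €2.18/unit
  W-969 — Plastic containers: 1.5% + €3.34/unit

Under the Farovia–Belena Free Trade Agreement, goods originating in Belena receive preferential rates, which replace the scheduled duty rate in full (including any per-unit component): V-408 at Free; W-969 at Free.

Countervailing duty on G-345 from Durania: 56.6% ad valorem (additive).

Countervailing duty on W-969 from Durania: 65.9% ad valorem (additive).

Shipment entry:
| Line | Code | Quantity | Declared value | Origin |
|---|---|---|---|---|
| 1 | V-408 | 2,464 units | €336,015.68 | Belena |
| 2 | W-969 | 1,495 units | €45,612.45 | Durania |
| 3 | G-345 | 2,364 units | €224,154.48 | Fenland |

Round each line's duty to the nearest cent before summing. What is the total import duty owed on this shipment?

€39,329.37

Line 1 (V-408, Belena, 2,464 units, €336,015.68):
Base rate for V-408 is 6.5% + €2.18/unit.
Origin Belena qualifies under the Farovia–Belena agreement and V-408 is covered: preferential rate Free applies instead.
Duty = €336,015.68 × 0% = €0.00.
Line 2 (W-969, Durania, 1,495 units, €45,612.45):
Base rate for W-969 is 1.5% + €3.34/unit.
W-969 has an FTA preferential rate, but origin Durania is not Belena; base rate stands.
Additional duty on W-969 from Durania: +65.9%. Applied ad valorem rate: 1.5% + 65.9% = 67.4%.
Duty = €45,612.45 × 67.4% + 1,495 × €3.34 = €35,736.09.
Line 3 (G-345, Fenland, 2,364 units, €224,154.48):
Base rate for G-345 is €1.52/unit.
The additional-duty order on G-345 targets Durania, not Fenland; it does not apply.
Duty = 2,364 × €1.52 = €3,593.28.
Total = €0.00 + €35,736.09 + €3,593.28 = €39,329.37.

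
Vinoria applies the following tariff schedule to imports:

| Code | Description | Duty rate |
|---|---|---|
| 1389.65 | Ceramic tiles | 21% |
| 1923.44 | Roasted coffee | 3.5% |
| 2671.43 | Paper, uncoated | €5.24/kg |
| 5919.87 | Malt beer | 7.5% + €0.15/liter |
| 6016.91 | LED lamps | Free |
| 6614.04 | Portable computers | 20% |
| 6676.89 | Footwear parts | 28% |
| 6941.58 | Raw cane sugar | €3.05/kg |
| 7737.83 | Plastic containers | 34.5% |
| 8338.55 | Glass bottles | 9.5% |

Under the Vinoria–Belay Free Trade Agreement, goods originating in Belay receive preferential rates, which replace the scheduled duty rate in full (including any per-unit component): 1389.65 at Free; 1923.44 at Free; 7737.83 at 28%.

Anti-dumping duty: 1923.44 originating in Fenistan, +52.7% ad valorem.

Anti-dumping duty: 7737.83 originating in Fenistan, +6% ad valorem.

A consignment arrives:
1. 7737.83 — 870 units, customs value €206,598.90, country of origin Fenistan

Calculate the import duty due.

Line 1 (7737.83, Fenistan, 870 units, €206,598.90):
Base rate for 7737.83 is 34.5%.
7737.83 has an FTA preferential rate, but origin Fenistan is not Belay; base rate stands.
Additional duty on 7737.83 from Fenistan: +6%. Applied ad valorem rate: 34.5% + 6% = 40.5%.
Duty = €206,598.90 × 40.5% = €83,672.55.

€83,672.55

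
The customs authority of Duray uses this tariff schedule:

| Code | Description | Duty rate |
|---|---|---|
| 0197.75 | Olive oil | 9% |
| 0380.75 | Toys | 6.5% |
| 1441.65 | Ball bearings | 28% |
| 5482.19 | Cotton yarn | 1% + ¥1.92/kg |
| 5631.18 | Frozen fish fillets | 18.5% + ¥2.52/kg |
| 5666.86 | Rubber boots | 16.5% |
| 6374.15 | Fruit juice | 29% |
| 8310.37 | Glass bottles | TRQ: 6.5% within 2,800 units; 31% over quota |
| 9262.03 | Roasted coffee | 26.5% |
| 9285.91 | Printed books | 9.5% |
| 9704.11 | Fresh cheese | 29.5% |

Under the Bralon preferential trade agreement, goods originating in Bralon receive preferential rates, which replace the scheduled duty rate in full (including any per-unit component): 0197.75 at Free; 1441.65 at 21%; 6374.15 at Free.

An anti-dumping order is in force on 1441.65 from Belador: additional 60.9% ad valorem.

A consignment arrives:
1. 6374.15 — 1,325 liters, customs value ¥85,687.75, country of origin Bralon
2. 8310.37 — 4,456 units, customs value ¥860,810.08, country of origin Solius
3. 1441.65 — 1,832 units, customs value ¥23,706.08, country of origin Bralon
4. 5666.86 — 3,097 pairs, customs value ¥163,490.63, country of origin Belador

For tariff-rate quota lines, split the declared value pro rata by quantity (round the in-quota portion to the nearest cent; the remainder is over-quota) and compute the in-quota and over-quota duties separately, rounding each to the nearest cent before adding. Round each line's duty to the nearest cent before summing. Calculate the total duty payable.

Line 1 (6374.15, Bralon, 1,325 liters, ¥85,687.75):
Base rate for 6374.15 is 29%.
Origin Bralon qualifies under the Duray–Bralon agreement and 6374.15 is covered: preferential rate Free applies instead.
Duty = ¥85,687.75 × 0% = ¥0.00.
Line 2 (8310.37, Solius, 4,456 units, ¥860,810.08):
Code 8310.37 is under a tariff-rate quota (threshold 2,800 units). In-quota: 2,800 units at 6.5%; over-quota: 1,656 units at 31%.
Pro-rata value split: in-quota = ¥860,810.08 × 2,800/4,456 = ¥540,904.00; over-quota = ¥860,810.08 − ¥540,904.00 = ¥319,906.08.
In-quota duty = ¥540,904.00 × 6.5% = ¥35,158.76. Over-quota duty = ¥319,906.08 × 31% = ¥99,170.88.
Line duty = ¥35,158.76 + ¥99,170.88 = ¥134,329.64.
Line 3 (1441.65, Bralon, 1,832 units, ¥23,706.08):
Base rate for 1441.65 is 28%.
Origin Bralon qualifies under the Duray–Bralon agreement and 1441.65 is covered: preferential rate 21% applies instead.
The additional-duty order on 1441.65 targets Belador, not Bralon; it does not apply.
Duty = ¥23,706.08 × 21% = ¥4,978.28.
Line 4 (5666.86, Belador, 3,097 pairs, ¥163,490.63):
Base rate for 5666.86 is 16.5%.
Duty = ¥163,490.63 × 16.5% = ¥26,975.95.
Total = ¥0.00 + ¥134,329.64 + ¥4,978.28 + ¥26,975.95 = ¥166,283.87.

¥166,283.87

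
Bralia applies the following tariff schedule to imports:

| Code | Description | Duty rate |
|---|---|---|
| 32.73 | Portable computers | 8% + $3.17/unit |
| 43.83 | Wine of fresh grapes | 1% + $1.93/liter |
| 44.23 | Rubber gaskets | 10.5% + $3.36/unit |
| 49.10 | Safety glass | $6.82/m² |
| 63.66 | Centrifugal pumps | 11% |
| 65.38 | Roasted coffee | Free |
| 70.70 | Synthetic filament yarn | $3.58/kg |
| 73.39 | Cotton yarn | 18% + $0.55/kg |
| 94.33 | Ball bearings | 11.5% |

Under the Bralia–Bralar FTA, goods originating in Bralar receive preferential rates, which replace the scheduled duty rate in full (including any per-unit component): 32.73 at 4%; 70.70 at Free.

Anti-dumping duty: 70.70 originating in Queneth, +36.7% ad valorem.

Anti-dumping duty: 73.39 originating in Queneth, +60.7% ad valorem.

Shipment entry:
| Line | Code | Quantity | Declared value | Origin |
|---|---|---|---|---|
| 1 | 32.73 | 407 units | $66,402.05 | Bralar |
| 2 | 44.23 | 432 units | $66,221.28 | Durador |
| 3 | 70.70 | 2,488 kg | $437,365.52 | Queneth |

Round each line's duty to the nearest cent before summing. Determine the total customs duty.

$180,481.02

Line 1 (32.73, Bralar, 407 units, $66,402.05):
Base rate for 32.73 is 8% + $3.17/unit.
Origin Bralar qualifies under the Bralia–Bralar agreement and 32.73 is covered: preferential rate 4% applies instead.
Duty = $66,402.05 × 4% = $2,656.08.
Line 2 (44.23, Durador, 432 units, $66,221.28):
Base rate for 44.23 is 10.5% + $3.36/unit.
Duty = $66,221.28 × 10.5% + 432 × $3.36 = $8,404.75.
Line 3 (70.70, Queneth, 2,488 kg, $437,365.52):
Base rate for 70.70 is $3.58/kg.
70.70 has an FTA preferential rate, but origin Queneth is not Bralar; base rate stands.
Additional duty on 70.70 from Queneth: +36.7% ad valorem. Applied ad valorem rate = 36.7%.
Duty = $437,365.52 × 36.7% + 2,488 × $3.58 = $169,420.19.
Total = $2,656.08 + $8,404.75 + $169,420.19 = $180,481.02.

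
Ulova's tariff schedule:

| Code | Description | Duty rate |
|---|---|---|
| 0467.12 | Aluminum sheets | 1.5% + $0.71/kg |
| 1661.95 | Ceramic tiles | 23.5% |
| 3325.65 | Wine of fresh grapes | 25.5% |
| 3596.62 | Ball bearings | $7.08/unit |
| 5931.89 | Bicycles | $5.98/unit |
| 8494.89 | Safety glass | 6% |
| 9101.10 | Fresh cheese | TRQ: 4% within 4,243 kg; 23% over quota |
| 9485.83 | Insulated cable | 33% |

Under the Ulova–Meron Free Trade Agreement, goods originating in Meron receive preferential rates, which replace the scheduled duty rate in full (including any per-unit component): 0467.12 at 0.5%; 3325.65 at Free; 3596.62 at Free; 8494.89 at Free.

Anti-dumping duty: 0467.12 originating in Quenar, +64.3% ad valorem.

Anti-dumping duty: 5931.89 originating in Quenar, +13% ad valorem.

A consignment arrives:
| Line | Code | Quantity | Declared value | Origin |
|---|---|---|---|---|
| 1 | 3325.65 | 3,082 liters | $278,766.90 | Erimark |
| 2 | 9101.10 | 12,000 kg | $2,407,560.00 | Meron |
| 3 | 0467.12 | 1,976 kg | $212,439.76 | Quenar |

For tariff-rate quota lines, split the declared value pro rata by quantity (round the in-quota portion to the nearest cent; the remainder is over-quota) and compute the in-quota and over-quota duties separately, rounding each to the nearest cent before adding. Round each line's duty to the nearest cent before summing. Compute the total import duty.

$604,270.79

Line 1 (3325.65, Erimark, 3,082 liters, $278,766.90):
Base rate for 3325.65 is 25.5%.
3325.65 has an FTA preferential rate, but origin Erimark is not Meron; base rate stands.
Duty = $278,766.90 × 25.5% = $71,085.56.
Line 2 (9101.10, Meron, 12,000 kg, $2,407,560.00):
Code 9101.10 is under a tariff-rate quota (threshold 4,243 kg). In-quota: 4,243 kg at 4%; over-quota: 7,757 kg at 23%.
Pro-rata value split: in-quota = $2,407,560.00 × 4,243/12,000 = $851,273.09; over-quota = $2,407,560.00 − $851,273.09 = $1,556,286.91.
In-quota duty = $851,273.09 × 4% = $34,050.92. Over-quota duty = $1,556,286.91 × 23% = $357,945.99.
Line duty = $34,050.92 + $357,945.99 = $391,996.91.
Line 3 (0467.12, Quenar, 1,976 kg, $212,439.76):
Base rate for 0467.12 is 1.5% + $0.71/kg.
0467.12 has an FTA preferential rate, but origin Quenar is not Meron; base rate stands.
Additional duty on 0467.12 from Quenar: +64.3%. Applied ad valorem rate: 1.5% + 64.3% = 65.8%.
Duty = $212,439.76 × 65.8% + 1,976 × $0.71 = $141,188.32.
Total = $71,085.56 + $391,996.91 + $141,188.32 = $604,270.79.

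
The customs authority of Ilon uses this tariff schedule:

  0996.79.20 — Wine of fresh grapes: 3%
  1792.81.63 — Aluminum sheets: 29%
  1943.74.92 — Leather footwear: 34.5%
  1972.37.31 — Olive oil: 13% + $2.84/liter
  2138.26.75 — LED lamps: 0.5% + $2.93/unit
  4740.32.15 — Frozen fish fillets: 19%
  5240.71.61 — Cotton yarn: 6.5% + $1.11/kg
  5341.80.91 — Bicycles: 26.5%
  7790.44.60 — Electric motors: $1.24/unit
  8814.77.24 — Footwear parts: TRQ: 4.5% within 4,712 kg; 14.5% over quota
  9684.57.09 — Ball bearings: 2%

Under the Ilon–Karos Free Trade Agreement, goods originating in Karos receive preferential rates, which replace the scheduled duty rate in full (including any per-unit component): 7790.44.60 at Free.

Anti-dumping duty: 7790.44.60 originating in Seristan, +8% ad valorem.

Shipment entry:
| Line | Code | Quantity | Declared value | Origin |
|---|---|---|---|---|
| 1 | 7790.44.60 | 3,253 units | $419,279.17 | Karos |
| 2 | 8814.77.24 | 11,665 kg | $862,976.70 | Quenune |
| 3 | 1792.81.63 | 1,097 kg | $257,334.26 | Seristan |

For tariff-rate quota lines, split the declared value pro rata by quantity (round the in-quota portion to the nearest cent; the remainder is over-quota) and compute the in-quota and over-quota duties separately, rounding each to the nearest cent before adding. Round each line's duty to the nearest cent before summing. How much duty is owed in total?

Line 1 (7790.44.60, Karos, 3,253 units, $419,279.17):
Base rate for 7790.44.60 is $1.24/unit.
Origin Karos qualifies under the Ilon–Karos agreement and 7790.44.60 is covered: preferential rate Free applies instead.
The additional-duty order on 7790.44.60 targets Seristan, not Karos; it does not apply.
Duty = $419,279.17 × 0% = $0.00.
Line 2 (8814.77.24, Quenune, 11,665 kg, $862,976.70):
Code 8814.77.24 is under a tariff-rate quota (threshold 4,712 kg). In-quota: 4,712 kg at 4.5%; over-quota: 6,953 kg at 14.5%.
Pro-rata value split: in-quota = $862,976.70 × 4,712/11,665 = $348,593.76; over-quota = $862,976.70 − $348,593.76 = $514,382.94.
In-quota duty = $348,593.76 × 4.5% = $15,686.72. Over-quota duty = $514,382.94 × 14.5% = $74,585.53.
Line duty = $15,686.72 + $74,585.53 = $90,272.25.
Line 3 (1792.81.63, Seristan, 1,097 kg, $257,334.26):
Base rate for 1792.81.63 is 29%.
Duty = $257,334.26 × 29% = $74,626.94.
Total = $0.00 + $90,272.25 + $74,626.94 = $164,899.19.

$164,899.19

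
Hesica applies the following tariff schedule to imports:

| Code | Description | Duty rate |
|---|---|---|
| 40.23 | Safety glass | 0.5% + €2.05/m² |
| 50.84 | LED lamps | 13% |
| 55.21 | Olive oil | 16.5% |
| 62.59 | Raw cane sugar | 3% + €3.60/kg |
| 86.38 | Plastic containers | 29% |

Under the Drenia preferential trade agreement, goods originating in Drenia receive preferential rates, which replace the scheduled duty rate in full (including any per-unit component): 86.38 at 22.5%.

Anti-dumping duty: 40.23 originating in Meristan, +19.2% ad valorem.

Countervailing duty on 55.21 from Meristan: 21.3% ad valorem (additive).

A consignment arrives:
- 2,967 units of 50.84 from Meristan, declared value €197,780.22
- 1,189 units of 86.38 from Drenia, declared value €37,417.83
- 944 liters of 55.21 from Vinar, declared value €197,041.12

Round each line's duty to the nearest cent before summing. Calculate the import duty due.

Line 1 (50.84, Meristan, 2,967 units, €197,780.22):
Base rate for 50.84 is 13%.
Duty = €197,780.22 × 13% = €25,711.43.
Line 2 (86.38, Drenia, 1,189 units, €37,417.83):
Base rate for 86.38 is 29%.
Origin Drenia qualifies under the Hesica–Drenia agreement and 86.38 is covered: preferential rate 22.5% applies instead.
Duty = €37,417.83 × 22.5% = €8,419.01.
Line 3 (55.21, Vinar, 944 liters, €197,041.12):
Base rate for 55.21 is 16.5%.
The additional-duty order on 55.21 targets Meristan, not Vinar; it does not apply.
Duty = €197,041.12 × 16.5% = €32,511.78.
Total = €25,711.43 + €8,419.01 + €32,511.78 = €66,642.22.

€66,642.22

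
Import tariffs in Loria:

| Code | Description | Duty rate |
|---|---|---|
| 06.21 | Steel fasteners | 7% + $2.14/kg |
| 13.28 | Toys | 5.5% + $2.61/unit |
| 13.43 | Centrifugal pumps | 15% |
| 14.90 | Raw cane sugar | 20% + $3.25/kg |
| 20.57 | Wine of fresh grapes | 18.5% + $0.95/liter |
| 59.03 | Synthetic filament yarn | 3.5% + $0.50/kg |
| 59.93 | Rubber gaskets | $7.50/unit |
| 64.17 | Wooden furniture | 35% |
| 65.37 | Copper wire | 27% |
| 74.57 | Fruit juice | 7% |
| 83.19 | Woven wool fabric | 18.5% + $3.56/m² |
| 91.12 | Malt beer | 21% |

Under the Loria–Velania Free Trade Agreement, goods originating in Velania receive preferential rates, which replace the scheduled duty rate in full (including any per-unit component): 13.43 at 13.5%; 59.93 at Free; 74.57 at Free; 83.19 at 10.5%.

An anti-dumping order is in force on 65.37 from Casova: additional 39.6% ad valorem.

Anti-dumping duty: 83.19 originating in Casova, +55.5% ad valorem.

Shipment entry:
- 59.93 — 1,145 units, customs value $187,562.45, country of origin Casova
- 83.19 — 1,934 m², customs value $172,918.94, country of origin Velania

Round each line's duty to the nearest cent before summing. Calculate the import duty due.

$26,743.99

Line 1 (59.93, Casova, 1,145 units, $187,562.45):
Base rate for 59.93 is $7.50/unit.
59.93 has an FTA preferential rate, but origin Casova is not Velania; base rate stands.
Duty = 1,145 × $7.50 = $8,587.50.
Line 2 (83.19, Velania, 1,934 m², $172,918.94):
Base rate for 83.19 is 18.5% + $3.56/m².
Origin Velania qualifies under the Loria–Velania agreement and 83.19 is covered: preferential rate 10.5% applies instead.
The additional-duty order on 83.19 targets Casova, not Velania; it does not apply.
Duty = $172,918.94 × 10.5% = $18,156.49.
Total = $8,587.50 + $18,156.49 = $26,743.99.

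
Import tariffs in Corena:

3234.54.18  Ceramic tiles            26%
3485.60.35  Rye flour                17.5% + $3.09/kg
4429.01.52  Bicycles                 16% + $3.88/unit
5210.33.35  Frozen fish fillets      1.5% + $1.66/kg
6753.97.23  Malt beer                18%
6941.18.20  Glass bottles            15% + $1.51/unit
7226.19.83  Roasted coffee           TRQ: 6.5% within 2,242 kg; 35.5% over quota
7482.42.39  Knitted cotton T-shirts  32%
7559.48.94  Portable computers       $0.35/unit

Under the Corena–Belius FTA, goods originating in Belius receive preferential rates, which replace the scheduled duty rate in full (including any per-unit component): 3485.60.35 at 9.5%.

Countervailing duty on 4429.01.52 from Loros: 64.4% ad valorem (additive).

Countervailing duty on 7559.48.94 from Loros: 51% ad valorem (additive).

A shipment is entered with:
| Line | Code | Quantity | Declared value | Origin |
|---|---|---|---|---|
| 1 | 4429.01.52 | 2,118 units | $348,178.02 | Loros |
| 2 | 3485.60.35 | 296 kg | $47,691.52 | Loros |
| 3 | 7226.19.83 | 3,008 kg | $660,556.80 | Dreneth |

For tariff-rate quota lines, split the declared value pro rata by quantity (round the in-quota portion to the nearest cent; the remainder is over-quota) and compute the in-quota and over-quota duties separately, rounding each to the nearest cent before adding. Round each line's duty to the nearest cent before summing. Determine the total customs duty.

Line 1 (4429.01.52, Loros, 2,118 units, $348,178.02):
Base rate for 4429.01.52 is 16% + $3.88/unit.
Additional duty on 4429.01.52 from Loros: +64.4%. Applied ad valorem rate: 16% + 64.4% = 80.4%.
Duty = $348,178.02 × 80.4% + 2,118 × $3.88 = $288,152.97.
Line 2 (3485.60.35, Loros, 296 kg, $47,691.52):
Base rate for 3485.60.35 is 17.5% + $3.09/kg.
3485.60.35 has an FTA preferential rate, but origin Loros is not Belius; base rate stands.
Duty = $47,691.52 × 17.5% + 296 × $3.09 = $9,260.66.
Line 3 (7226.19.83, Dreneth, 3,008 kg, $660,556.80):
Code 7226.19.83 is under a tariff-rate quota (threshold 2,242 kg). In-quota: 2,242 kg at 6.5%; over-quota: 766 kg at 35.5%.
Pro-rata value split: in-quota = $660,556.80 × 2,242/3,008 = $492,343.20; over-quota = $660,556.80 − $492,343.20 = $168,213.60.
In-quota duty = $492,343.20 × 6.5% = $32,002.31. Over-quota duty = $168,213.60 × 35.5% = $59,715.83.
Line duty = $32,002.31 + $59,715.83 = $91,718.14.
Total = $288,152.97 + $9,260.66 + $91,718.14 = $389,131.77.

$389,131.77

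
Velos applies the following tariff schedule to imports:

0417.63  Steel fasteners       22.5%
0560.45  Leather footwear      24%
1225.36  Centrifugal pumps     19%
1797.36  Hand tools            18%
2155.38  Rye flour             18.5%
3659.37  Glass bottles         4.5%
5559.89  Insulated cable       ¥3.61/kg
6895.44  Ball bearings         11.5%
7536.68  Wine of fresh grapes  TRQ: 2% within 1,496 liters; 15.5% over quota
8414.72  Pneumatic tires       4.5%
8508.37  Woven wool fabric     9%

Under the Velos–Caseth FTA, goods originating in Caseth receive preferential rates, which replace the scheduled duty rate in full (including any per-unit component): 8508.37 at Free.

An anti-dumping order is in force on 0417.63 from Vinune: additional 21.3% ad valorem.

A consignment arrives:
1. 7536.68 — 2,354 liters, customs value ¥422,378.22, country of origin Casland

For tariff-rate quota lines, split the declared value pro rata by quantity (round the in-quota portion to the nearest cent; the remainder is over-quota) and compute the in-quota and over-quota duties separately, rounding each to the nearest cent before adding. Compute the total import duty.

¥29,230.95

Line 1 (7536.68, Casland, 2,354 liters, ¥422,378.22):
Code 7536.68 is under a tariff-rate quota (threshold 1,496 liters). In-quota: 1,496 liters at 2%; over-quota: 858 liters at 15.5%.
Pro-rata value split: in-quota = ¥422,378.22 × 1,496/2,354 = ¥268,427.28; over-quota = ¥422,378.22 − ¥268,427.28 = ¥153,950.94.
In-quota duty = ¥268,427.28 × 2% = ¥5,368.55. Over-quota duty = ¥153,950.94 × 15.5% = ¥23,862.40.
Line duty = ¥5,368.55 + ¥23,862.40 = ¥29,230.95.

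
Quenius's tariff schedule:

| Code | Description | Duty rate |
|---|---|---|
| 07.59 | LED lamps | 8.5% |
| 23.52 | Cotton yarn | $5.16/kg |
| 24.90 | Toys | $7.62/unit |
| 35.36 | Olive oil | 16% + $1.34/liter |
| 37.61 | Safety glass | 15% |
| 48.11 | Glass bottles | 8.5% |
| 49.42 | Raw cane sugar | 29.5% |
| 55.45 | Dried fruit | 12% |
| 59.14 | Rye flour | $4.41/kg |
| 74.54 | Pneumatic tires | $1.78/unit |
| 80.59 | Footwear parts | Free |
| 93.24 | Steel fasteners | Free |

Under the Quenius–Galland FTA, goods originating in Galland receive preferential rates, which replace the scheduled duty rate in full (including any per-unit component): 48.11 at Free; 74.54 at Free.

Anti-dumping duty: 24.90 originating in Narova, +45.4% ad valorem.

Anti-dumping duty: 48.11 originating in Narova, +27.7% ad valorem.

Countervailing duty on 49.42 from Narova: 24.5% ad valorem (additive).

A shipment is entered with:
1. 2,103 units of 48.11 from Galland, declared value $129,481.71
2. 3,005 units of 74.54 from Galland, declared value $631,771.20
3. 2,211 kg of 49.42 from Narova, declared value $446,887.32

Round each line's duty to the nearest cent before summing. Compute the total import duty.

Line 1 (48.11, Galland, 2,103 units, $129,481.71):
Base rate for 48.11 is 8.5%.
Origin Galland qualifies under the Quenius–Galland agreement and 48.11 is covered: preferential rate Free applies instead.
The additional-duty order on 48.11 targets Narova, not Galland; it does not apply.
Duty = $129,481.71 × 0% = $0.00.
Line 2 (74.54, Galland, 3,005 units, $631,771.20):
Base rate for 74.54 is $1.78/unit.
Origin Galland qualifies under the Quenius–Galland agreement and 74.54 is covered: preferential rate Free applies instead.
Duty = $631,771.20 × 0% = $0.00.
Line 3 (49.42, Narova, 2,211 kg, $446,887.32):
Base rate for 49.42 is 29.5%.
Additional duty on 49.42 from Narova: +24.5%. Applied ad valorem rate: 29.5% + 24.5% = 54%.
Duty = $446,887.32 × 54% = $241,319.15.
Total = $0.00 + $0.00 + $241,319.15 = $241,319.15.

$241,319.15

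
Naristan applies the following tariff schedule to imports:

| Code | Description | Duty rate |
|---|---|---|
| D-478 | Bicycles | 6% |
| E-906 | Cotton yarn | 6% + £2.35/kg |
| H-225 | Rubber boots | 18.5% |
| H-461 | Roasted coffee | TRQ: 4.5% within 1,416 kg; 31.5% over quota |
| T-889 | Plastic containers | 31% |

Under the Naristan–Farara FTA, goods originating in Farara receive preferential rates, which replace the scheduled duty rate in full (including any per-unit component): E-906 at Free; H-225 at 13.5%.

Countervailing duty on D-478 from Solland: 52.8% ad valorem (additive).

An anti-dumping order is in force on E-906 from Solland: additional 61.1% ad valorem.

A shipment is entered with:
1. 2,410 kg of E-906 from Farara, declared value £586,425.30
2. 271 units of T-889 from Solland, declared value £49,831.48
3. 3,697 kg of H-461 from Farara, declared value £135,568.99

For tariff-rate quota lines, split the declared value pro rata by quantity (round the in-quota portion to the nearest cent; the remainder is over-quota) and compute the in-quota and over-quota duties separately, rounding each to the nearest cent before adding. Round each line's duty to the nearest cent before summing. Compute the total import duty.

£44,132.32

Line 1 (E-906, Farara, 2,410 kg, £586,425.30):
Base rate for E-906 is 6% + £2.35/kg.
Origin Farara qualifies under the Naristan–Farara agreement and E-906 is covered: preferential rate Free applies instead.
The additional-duty order on E-906 targets Solland, not Farara; it does not apply.
Duty = £586,425.30 × 0% = £0.00.
Line 2 (T-889, Solland, 271 units, £49,831.48):
Base rate for T-889 is 31%.
Duty = £49,831.48 × 31% = £15,447.76.
Line 3 (H-461, Farara, 3,697 kg, £135,568.99):
Code H-461 is under a tariff-rate quota (threshold 1,416 kg). In-quota: 1,416 kg at 4.5%; over-quota: 2,281 kg at 31.5%.
Pro-rata value split: in-quota = £135,568.99 × 1,416/3,697 = £51,924.72; over-quota = £135,568.99 − £51,924.72 = £83,644.27.
In-quota duty = £51,924.72 × 4.5% = £2,336.61. Over-quota duty = £83,644.27 × 31.5% = £26,347.95.
Line duty = £2,336.61 + £26,347.95 = £28,684.56.
Total = £0.00 + £15,447.76 + £28,684.56 = £44,132.32.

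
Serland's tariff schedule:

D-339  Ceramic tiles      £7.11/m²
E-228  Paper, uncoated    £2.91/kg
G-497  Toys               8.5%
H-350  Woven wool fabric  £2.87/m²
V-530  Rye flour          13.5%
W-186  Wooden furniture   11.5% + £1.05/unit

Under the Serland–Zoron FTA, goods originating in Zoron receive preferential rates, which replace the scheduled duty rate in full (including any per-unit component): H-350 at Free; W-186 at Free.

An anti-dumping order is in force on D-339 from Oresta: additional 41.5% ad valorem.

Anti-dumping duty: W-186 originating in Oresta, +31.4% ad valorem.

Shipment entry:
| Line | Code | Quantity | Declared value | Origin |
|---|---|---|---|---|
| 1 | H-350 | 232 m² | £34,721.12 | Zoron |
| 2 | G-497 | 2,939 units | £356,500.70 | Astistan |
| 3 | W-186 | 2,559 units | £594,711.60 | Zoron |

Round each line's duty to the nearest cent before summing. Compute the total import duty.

Line 1 (H-350, Zoron, 232 m², £34,721.12):
Base rate for H-350 is £2.87/m².
Origin Zoron qualifies under the Serland–Zoron agreement and H-350 is covered: preferential rate Free applies instead.
Duty = £34,721.12 × 0% = £0.00.
Line 2 (G-497, Astistan, 2,939 units, £356,500.70):
Base rate for G-497 is 8.5%.
Duty = £356,500.70 × 8.5% = £30,302.56.
Line 3 (W-186, Zoron, 2,559 units, £594,711.60):
Base rate for W-186 is 11.5% + £1.05/unit.
Origin Zoron qualifies under the Serland–Zoron agreement and W-186 is covered: preferential rate Free applies instead.
The additional-duty order on W-186 targets Oresta, not Zoron; it does not apply.
Duty = £594,711.60 × 0% = £0.00.
Total = £0.00 + £30,302.56 + £0.00 = £30,302.56.

£30,302.56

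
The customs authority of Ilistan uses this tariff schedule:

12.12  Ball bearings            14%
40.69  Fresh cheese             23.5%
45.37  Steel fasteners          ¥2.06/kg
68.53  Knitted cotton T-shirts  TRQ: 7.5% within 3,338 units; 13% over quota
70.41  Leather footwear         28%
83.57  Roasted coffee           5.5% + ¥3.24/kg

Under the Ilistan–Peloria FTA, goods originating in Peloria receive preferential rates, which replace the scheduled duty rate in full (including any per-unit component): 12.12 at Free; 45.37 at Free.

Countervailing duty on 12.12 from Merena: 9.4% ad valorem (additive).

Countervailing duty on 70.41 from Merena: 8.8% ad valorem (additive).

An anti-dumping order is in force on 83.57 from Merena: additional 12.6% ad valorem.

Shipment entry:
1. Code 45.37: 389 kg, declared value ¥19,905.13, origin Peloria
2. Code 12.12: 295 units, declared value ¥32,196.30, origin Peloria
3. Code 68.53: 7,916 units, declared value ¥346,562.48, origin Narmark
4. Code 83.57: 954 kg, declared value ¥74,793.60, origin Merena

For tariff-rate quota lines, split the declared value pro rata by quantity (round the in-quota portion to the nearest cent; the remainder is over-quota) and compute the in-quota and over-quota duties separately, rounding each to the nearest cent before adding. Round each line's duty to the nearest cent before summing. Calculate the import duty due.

¥53,644.15

Line 1 (45.37, Peloria, 389 kg, ¥19,905.13):
Base rate for 45.37 is ¥2.06/kg.
Origin Peloria qualifies under the Ilistan–Peloria agreement and 45.37 is covered: preferential rate Free applies instead.
Duty = ¥19,905.13 × 0% = ¥0.00.
Line 2 (12.12, Peloria, 295 units, ¥32,196.30):
Base rate for 12.12 is 14%.
Origin Peloria qualifies under the Ilistan–Peloria agreement and 12.12 is covered: preferential rate Free applies instead.
The additional-duty order on 12.12 targets Merena, not Peloria; it does not apply.
Duty = ¥32,196.30 × 0% = ¥0.00.
Line 3 (68.53, Narmark, 7,916 units, ¥346,562.48):
Code 68.53 is under a tariff-rate quota (threshold 3,338 units). In-quota: 3,338 units at 7.5%; over-quota: 4,578 units at 13%.
Pro-rata value split: in-quota = ¥346,562.48 × 3,338/7,916 = ¥146,137.64; over-quota = ¥346,562.48 − ¥146,137.64 = ¥200,424.84.
In-quota duty = ¥146,137.64 × 7.5% = ¥10,960.32. Over-quota duty = ¥200,424.84 × 13% = ¥26,055.23.
Line duty = ¥10,960.32 + ¥26,055.23 = ¥37,015.55.
Line 4 (83.57, Merena, 954 kg, ¥74,793.60):
Base rate for 83.57 is 5.5% + ¥3.24/kg.
Additional duty on 83.57 from Merena: +12.6%. Applied ad valorem rate: 5.5% + 12.6% = 18.1%.
Duty = ¥74,793.60 × 18.1% + 954 × ¥3.24 = ¥16,628.60.
Total = ¥0.00 + ¥0.00 + ¥37,015.55 + ¥16,628.60 = ¥53,644.15.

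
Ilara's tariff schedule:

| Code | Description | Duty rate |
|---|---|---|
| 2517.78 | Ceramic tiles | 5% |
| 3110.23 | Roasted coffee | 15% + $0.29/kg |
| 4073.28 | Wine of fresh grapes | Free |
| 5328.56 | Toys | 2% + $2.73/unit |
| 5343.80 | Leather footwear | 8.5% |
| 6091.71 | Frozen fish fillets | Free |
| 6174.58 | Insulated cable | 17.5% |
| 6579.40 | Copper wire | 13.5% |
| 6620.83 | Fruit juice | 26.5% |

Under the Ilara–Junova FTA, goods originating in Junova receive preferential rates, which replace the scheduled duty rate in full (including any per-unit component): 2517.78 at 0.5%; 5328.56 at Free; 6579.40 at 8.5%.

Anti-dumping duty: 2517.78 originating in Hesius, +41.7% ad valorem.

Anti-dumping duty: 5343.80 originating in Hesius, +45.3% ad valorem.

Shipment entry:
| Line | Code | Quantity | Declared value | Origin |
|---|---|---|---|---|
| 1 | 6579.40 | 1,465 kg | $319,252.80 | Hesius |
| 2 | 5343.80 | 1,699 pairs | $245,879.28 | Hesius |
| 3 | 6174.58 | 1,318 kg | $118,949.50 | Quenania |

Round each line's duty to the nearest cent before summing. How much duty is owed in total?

Line 1 (6579.40, Hesius, 1,465 kg, $319,252.80):
Base rate for 6579.40 is 13.5%.
6579.40 has an FTA preferential rate, but origin Hesius is not Junova; base rate stands.
Duty = $319,252.80 × 13.5% = $43,099.13.
Line 2 (5343.80, Hesius, 1,699 pairs, $245,879.28):
Base rate for 5343.80 is 8.5%.
Additional duty on 5343.80 from Hesius: +45.3%. Applied ad valorem rate: 8.5% + 45.3% = 53.8%.
Duty = $245,879.28 × 53.8% = $132,283.05.
Line 3 (6174.58, Quenania, 1,318 kg, $118,949.50):
Base rate for 6174.58 is 17.5%.
Duty = $118,949.50 × 17.5% = $20,816.16.
Total = $43,099.13 + $132,283.05 + $20,816.16 = $196,198.34.

$196,198.34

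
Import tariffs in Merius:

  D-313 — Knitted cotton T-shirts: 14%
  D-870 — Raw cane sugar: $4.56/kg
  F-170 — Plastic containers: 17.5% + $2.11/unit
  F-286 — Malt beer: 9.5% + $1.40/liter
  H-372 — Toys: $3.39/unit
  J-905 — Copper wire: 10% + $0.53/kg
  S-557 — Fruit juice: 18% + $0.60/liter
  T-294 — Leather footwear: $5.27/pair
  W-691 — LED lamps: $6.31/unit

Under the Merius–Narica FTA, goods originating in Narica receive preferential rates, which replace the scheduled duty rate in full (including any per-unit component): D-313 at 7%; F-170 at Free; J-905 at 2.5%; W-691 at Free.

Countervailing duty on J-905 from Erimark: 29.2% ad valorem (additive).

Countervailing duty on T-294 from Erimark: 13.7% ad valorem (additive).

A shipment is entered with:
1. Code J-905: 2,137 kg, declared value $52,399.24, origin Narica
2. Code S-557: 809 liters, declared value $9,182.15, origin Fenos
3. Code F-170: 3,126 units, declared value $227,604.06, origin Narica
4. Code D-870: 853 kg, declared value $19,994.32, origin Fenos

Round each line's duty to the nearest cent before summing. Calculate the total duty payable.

$7,337.85

Line 1 (J-905, Narica, 2,137 kg, $52,399.24):
Base rate for J-905 is 10% + $0.53/kg.
Origin Narica qualifies under the Merius–Narica agreement and J-905 is covered: preferential rate 2.5% applies instead.
The additional-duty order on J-905 targets Erimark, not Narica; it does not apply.
Duty = $52,399.24 × 2.5% = $1,309.98.
Line 2 (S-557, Fenos, 809 liters, $9,182.15):
Base rate for S-557 is 18% + $0.60/liter.
Duty = $9,182.15 × 18% + 809 × $0.60 = $2,138.19.
Line 3 (F-170, Narica, 3,126 units, $227,604.06):
Base rate for F-170 is 17.5% + $2.11/unit.
Origin Narica qualifies under the Merius–Narica agreement and F-170 is covered: preferential rate Free applies instead.
Duty = $227,604.06 × 0% = $0.00.
Line 4 (D-870, Fenos, 853 kg, $19,994.32):
Base rate for D-870 is $4.56/kg.
Duty = 853 × $4.56 = $3,889.68.
Total = $1,309.98 + $2,138.19 + $0.00 + $3,889.68 = $7,337.85.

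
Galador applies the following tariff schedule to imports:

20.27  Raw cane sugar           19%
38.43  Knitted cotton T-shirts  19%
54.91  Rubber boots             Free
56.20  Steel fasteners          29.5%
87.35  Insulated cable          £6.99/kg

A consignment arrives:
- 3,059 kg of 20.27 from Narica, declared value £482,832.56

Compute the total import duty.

£91,738.19

Line 1 (20.27, Narica, 3,059 kg, £482,832.56):
Base rate for 20.27 is 19%.
Duty = £482,832.56 × 19% = £91,738.19.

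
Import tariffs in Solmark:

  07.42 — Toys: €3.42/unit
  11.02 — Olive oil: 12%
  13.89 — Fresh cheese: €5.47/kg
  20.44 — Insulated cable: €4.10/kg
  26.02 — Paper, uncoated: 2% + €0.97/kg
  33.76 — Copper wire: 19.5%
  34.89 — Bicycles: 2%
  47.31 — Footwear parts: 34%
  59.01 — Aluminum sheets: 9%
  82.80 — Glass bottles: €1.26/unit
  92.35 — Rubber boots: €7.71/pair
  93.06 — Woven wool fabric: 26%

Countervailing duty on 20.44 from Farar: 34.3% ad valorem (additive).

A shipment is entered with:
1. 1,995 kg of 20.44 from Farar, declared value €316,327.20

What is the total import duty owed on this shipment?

€116,679.73

Line 1 (20.44, Farar, 1,995 kg, €316,327.20):
Base rate for 20.44 is €4.10/kg.
Additional duty on 20.44 from Farar: +34.3% ad valorem. Applied ad valorem rate = 34.3%.
Duty = €316,327.20 × 34.3% + 1,995 × €4.10 = €116,679.73.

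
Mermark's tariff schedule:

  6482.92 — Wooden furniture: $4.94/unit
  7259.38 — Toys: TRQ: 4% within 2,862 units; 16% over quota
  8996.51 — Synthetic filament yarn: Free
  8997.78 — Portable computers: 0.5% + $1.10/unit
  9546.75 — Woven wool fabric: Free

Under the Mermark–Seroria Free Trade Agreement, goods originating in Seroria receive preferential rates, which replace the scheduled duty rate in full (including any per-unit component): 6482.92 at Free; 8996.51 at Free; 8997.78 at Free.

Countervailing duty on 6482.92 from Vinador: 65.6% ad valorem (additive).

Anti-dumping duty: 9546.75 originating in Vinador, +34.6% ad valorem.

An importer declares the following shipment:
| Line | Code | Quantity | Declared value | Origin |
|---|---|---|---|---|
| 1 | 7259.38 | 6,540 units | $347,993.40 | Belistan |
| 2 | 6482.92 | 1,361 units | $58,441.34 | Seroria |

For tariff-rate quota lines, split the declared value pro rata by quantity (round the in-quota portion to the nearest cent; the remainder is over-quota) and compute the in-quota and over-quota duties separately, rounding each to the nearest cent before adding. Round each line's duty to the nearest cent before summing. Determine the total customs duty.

Line 1 (7259.38, Belistan, 6,540 units, $347,993.40):
Code 7259.38 is under a tariff-rate quota (threshold 2,862 units). In-quota: 2,862 units at 4%; over-quota: 3,678 units at 16%.
Pro-rata value split: in-quota = $347,993.40 × 2,862/6,540 = $152,287.02; over-quota = $347,993.40 − $152,287.02 = $195,706.38.
In-quota duty = $152,287.02 × 4% = $6,091.48. Over-quota duty = $195,706.38 × 16% = $31,313.02.
Line duty = $6,091.48 + $31,313.02 = $37,404.50.
Line 2 (6482.92, Seroria, 1,361 units, $58,441.34):
Base rate for 6482.92 is $4.94/unit.
Origin Seroria qualifies under the Mermark–Seroria agreement and 6482.92 is covered: preferential rate Free applies instead.
The additional-duty order on 6482.92 targets Vinador, not Seroria; it does not apply.
Duty = $58,441.34 × 0% = $0.00.
Total = $37,404.50 + $0.00 = $37,404.50.

$37,404.50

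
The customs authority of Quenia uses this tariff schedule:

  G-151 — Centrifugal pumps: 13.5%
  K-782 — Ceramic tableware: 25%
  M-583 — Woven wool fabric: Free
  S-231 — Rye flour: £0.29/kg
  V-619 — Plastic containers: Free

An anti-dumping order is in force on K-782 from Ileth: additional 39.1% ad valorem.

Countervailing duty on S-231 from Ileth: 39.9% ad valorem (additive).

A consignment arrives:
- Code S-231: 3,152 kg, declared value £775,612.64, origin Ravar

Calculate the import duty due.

Line 1 (S-231, Ravar, 3,152 kg, £775,612.64):
Base rate for S-231 is £0.29/kg.
The additional-duty order on S-231 targets Ileth, not Ravar; it does not apply.
Duty = 3,152 × £0.29 = £914.08.

£914.08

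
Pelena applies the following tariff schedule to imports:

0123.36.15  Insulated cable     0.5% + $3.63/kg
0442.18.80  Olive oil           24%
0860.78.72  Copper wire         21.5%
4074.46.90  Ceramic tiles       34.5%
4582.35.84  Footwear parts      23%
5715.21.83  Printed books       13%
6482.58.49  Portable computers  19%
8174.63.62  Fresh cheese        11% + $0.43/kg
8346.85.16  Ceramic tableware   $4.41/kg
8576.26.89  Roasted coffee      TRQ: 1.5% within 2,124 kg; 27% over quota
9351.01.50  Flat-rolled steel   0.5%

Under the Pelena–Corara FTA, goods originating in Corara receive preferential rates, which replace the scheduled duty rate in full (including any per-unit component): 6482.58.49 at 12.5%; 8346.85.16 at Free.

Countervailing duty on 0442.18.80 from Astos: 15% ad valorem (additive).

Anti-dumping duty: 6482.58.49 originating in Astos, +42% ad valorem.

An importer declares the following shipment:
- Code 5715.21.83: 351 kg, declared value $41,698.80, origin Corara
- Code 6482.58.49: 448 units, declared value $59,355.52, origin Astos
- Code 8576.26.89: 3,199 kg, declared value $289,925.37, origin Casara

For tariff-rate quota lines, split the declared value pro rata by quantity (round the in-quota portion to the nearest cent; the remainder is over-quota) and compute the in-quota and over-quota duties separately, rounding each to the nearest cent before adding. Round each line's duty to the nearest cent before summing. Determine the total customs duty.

$70,820.54

Line 1 (5715.21.83, Corara, 351 kg, $41,698.80):
Base rate for 5715.21.83 is 13%.
Origin Corara is the FTA partner but 5715.21.83 is not on the preference list; base rate stands.
Duty = $41,698.80 × 13% = $5,420.84.
Line 2 (6482.58.49, Astos, 448 units, $59,355.52):
Base rate for 6482.58.49 is 19%.
6482.58.49 has an FTA preferential rate, but origin Astos is not Corara; base rate stands.
Additional duty on 6482.58.49 from Astos: +42%. Applied ad valorem rate: 19% + 42% = 61%.
Duty = $59,355.52 × 61% = $36,206.87.
Line 3 (8576.26.89, Casara, 3,199 kg, $289,925.37):
Code 8576.26.89 is under a tariff-rate quota (threshold 2,124 kg). In-quota: 2,124 kg at 1.5%; over-quota: 1,075 kg at 27%.
Pro-rata value split: in-quota = $289,925.37 × 2,124/3,199 = $192,498.12; over-quota = $289,925.37 − $192,498.12 = $97,427.25.
In-quota duty = $192,498.12 × 1.5% = $2,887.47. Over-quota duty = $97,427.25 × 27% = $26,305.36.
Line duty = $2,887.47 + $26,305.36 = $29,192.83.
Total = $5,420.84 + $36,206.87 + $29,192.83 = $70,820.54.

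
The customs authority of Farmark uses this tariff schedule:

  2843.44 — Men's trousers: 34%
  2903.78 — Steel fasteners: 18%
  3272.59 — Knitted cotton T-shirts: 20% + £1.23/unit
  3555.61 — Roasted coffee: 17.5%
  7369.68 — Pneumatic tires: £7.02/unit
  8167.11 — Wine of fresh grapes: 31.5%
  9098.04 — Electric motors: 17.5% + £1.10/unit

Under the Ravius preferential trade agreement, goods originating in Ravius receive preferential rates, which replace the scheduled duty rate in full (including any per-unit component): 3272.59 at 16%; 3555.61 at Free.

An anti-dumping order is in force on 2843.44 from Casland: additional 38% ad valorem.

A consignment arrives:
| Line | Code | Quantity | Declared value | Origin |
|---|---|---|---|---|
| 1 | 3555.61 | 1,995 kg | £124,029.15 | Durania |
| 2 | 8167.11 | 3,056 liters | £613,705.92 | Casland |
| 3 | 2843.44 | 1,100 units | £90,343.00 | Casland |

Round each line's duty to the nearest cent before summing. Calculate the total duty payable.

£280,069.42

Line 1 (3555.61, Durania, 1,995 kg, £124,029.15):
Base rate for 3555.61 is 17.5%.
3555.61 has an FTA preferential rate, but origin Durania is not Ravius; base rate stands.
Duty = £124,029.15 × 17.5% = £21,705.10.
Line 2 (8167.11, Casland, 3,056 liters, £613,705.92):
Base rate for 8167.11 is 31.5%.
Duty = £613,705.92 × 31.5% = £193,317.36.
Line 3 (2843.44, Casland, 1,100 units, £90,343.00):
Base rate for 2843.44 is 34%.
Additional duty on 2843.44 from Casland: +38%. Applied ad valorem rate: 34% + 38% = 72%.
Duty = £90,343.00 × 72% = £65,046.96.
Total = £21,705.10 + £193,317.36 + £65,046.96 = £280,069.42.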